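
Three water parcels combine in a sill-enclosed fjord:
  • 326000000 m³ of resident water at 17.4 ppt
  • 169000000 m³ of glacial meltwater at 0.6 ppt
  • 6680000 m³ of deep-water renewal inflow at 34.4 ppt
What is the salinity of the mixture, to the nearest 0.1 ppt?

12.0 ppt

Salt balance:
salt = 326,000,000×17.4 + 169,000,000×0.6 + 6,680,000×34.4 = 5,672,400,000 + 101,400,000 + 229,792,000 = 6,003,592,000
volume = 326,000,000 + 169,000,000 + 6,680,000 = 501,680,000 m³
S = 6,003,592,000 / 501,680,000 = 11.967 ppt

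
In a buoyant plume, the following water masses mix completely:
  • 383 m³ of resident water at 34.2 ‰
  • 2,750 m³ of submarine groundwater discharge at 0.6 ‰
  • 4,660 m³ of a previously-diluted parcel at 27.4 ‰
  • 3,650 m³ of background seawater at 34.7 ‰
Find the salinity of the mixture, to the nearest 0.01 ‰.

Conserving salt mass:
salt = 383×34.2 + 2,750×0.6 + 4,660×27.4 + 3,650×34.7 = 13,098.6 + 1,650 + 127,684 + 126,655 = 269,087.6
volume = 383 + 2,750 + 4,660 + 3,650 = 11,443 m³
S = 269,087.6 / 11,443 = 23.5155 ‰

23.52 ‰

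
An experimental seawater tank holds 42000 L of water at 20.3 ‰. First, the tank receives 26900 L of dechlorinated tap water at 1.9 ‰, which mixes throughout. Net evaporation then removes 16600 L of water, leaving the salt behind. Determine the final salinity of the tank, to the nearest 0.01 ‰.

After mixing: salt = 42,000×20.3 + 26,900×1.9 = 903,710; volume = 68,900 L
After evaporation: salt unchanged = 903,710; volume = 68,900 − 16,600 = 52,300 L
S = 903,710 / 52,300 = 17.2793 ‰

17.28 ‰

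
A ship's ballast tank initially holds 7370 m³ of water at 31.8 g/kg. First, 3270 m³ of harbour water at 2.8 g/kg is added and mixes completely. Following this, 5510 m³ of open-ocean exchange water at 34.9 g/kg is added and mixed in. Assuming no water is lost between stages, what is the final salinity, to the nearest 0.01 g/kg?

Total salt / total volume:
Initial salt = 7,370×31.8 = 234,366
After stage 1: salt = 234,366 + 3,270×2.8 = 243,522; volume = 10,640 m³; S = 22.887 g/kg
After stage 2: salt = 243,522 + 5,510×34.9 = 435,821; volume = 16,150 m³
S = 435,821 / 16,150 = 26.9858 g/kg

26.99 g/kg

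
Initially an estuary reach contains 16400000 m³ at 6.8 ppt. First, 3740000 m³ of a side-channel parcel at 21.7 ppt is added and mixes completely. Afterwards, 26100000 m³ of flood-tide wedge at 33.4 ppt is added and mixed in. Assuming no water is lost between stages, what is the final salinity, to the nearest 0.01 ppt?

Weighted by volume,
Initial salt = 16,400,000×6.8 = 111,520,000
After stage 1: salt = 111,520,000 + 3,740,000×21.7 = 192,678,000; volume = 20,140,000 m³; S = 9.567 ppt
After stage 2: salt = 192,678,000 + 26,100,000×33.4 = 1,064,418,000; volume = 46,240,000 m³
S = 1,064,418,000 / 46,240,000 = 23.0194 ppt

23.02 ppt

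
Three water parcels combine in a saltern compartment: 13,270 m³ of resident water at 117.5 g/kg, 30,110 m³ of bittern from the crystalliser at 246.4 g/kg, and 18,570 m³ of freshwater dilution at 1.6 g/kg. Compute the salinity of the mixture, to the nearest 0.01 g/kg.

By conservation of dissolved salt,
salt = 13,270×117.5 + 30,110×246.4 + 18,570×1.6 = 1,559,225 + 7,419,104 + 29,712 = 9,008,041
volume = 13,270 + 30,110 + 18,570 = 61,950 m³
S = 9,008,041 / 61,950 = 145.4082 g/kg

145.41 g/kg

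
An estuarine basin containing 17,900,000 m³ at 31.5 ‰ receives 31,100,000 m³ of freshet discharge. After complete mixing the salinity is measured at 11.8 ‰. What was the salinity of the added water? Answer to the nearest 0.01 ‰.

Salt balance: 17,900,000×31.5 + 31,100,000×S = 49,000,000×11.8
563,850,000 + 31,100,000·S = 578,200,000
S = (578,200,000 − 563,850,000) / 31,100,000 = 0.4614 ‰

0.46 ‰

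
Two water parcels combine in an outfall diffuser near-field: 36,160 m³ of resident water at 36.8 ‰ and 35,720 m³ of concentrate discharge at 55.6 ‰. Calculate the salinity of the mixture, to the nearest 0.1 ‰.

By conservation of dissolved salt,
salt = 36,160×36.8 + 35,720×55.6 = 1,330,688 + 1,986,032 = 3,316,720
volume = 36,160 + 35,720 = 71,880 m³
S = 3,316,720 / 71,880 = 46.142 ‰

46.1 ‰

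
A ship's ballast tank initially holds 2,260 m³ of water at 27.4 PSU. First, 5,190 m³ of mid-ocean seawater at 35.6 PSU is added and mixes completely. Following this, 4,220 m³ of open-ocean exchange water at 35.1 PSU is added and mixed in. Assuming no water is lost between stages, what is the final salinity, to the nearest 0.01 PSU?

Salt balance:
Initial salt = 2,260×27.4 = 61,924
After stage 1: salt = 61,924 + 5,190×35.6 = 246,688; volume = 7,450 m³; S = 33.112 PSU
After stage 2: salt = 246,688 + 4,220×35.1 = 394,810; volume = 11,670 m³
S = 394,810 / 11,670 = 33.8312 PSU

33.83 PSU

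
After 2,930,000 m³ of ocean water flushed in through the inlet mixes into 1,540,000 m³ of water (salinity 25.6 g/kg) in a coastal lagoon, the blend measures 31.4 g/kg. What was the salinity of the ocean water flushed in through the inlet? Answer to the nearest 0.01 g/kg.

34.45 g/kg

Salt balance: 1,540,000×25.6 + 2,930,000×S = 4,470,000×31.4
39,424,000 + 2,930,000·S = 140,358,000
S = (140,358,000 − 39,424,000) / 2,930,000 = 34.4485 g/kg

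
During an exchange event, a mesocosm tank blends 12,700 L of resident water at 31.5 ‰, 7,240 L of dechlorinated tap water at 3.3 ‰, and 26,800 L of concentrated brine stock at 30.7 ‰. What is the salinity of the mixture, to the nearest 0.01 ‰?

Total salt / total volume:
salt = 12,700×31.5 + 7,240×3.3 + 26,800×30.7 = 400,050 + 23,892 + 822,760 = 1,246,702
volume = 12,700 + 7,240 + 26,800 = 46,740 L
S = 1,246,702 / 46,740 = 26.6731 ‰

26.67 ‰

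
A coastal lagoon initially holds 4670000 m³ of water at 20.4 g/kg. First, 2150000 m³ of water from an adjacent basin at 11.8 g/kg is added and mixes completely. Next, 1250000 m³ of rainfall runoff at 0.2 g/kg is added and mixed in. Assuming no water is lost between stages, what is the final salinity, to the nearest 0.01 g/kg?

14.98 g/kg

Total salt / total volume:
Initial salt = 4,670,000×20.4 = 95,268,000
After stage 1: salt = 95,268,000 + 2,150,000×11.8 = 120,638,000; volume = 6,820,000 m³; S = 17.689 g/kg
After stage 2: salt = 120,638,000 + 1,250,000×0.2 = 120,888,000; volume = 8,070,000 m³
S = 120,888,000 / 8,070,000 = 14.9799 g/kg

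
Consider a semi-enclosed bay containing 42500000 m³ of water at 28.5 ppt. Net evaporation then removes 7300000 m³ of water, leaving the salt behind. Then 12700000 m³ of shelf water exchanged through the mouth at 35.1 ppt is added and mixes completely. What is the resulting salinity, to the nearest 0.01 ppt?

34.59 ppt

After evaporation: salt = 42,500,000×28.5 = 1,211,250,000; volume = 42,500,000 − 7,300,000 = 35,200,000 m³
After mixing: salt = 1,211,250,000 + 12,700,000×35.1 = 1,657,020,000; volume = 35,200,000 + 12,700,000 = 47,900,000 m³
S = 1,657,020,000 / 47,900,000 = 34.5933 ppt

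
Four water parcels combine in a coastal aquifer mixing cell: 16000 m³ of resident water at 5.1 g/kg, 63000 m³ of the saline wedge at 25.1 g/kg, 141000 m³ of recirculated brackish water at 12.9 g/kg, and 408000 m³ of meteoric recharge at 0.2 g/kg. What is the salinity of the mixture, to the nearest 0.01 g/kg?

Salt balance:
salt = 16,000×5.1 + 63,000×25.1 + 141,000×12.9 + 408,000×0.2 = 81,600 + 1,581,300 + 1,818,900 + 81,600 = 3,563,400
volume = 16,000 + 63,000 + 141,000 + 408,000 = 628,000 m³
S = 3,563,400 / 628,000 = 5.6742 g/kg

5.67 g/kg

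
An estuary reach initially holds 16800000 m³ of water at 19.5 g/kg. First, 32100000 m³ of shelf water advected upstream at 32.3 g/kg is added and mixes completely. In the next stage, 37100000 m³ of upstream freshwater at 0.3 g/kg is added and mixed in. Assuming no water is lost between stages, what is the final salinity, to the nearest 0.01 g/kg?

Conserving salt mass:
Initial salt = 16,800,000×19.5 = 327,600,000
After stage 1: salt = 327,600,000 + 32,100,000×32.3 = 1,364,430,000; volume = 48,900,000 m³; S = 27.902 g/kg
After stage 2: salt = 1,364,430,000 + 37,100,000×0.3 = 1,375,560,000; volume = 86,000,000 m³
S = 1,375,560,000 / 86,000,000 = 15.9949 g/kg

15.99 g/kg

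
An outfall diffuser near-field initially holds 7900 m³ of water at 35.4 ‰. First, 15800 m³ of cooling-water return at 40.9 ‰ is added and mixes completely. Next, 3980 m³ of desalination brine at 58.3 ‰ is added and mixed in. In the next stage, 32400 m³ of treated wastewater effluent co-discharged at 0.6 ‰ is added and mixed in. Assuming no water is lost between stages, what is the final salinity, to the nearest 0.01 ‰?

19.60 ‰

Mass of salt is conserved:
Initial salt = 7,900×35.4 = 279,660
After stage 1: salt = 279,660 + 15,800×40.9 = 925,880; volume = 23,700 m³; S = 39.067 ‰
After stage 2: salt = 925,880 + 3,980×58.3 = 1,157,914; volume = 27,680 m³; S = 41.832 ‰
After stage 3: salt = 1,157,914 + 32,400×0.6 = 1,177,354; volume = 60,080 m³
S = 1,177,354 / 60,080 = 19.5964 ‰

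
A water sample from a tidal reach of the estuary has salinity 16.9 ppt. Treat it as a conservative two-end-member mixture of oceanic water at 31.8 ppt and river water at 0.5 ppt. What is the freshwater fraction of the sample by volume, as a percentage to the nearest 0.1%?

47.6%

Let f be the freshwater fraction. Salt balance per unit volume:
f×0.5 + (1−f)×31.8 = 16.9
f = (31.8 − 16.9) / (31.8 − 0.5) = 14.9/31.3 = 0.476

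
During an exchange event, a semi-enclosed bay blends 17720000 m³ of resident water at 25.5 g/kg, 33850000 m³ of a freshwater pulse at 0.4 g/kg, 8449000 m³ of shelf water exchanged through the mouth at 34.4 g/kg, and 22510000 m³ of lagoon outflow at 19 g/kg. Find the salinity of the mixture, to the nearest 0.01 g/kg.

Mass of salt is conserved:
salt = 17,720,000×25.5 + 33,850,000×0.4 + 8,449,000×34.4 + 22,510,000×19 = 451,860,000 + 13,540,000 + 290,645,600 + 427,690,000 = 1,183,735,600
volume = 17,720,000 + 33,850,000 + 8,449,000 + 22,510,000 = 82,529,000 m³
S = 1,183,735,600 / 82,529,000 = 14.3433 g/kg

14.34 g/kg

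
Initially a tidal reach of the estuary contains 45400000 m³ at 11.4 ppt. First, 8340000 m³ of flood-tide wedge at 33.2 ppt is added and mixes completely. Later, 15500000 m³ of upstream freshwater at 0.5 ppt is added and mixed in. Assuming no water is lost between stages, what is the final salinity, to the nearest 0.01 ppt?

11.59 ppt

By conservation of dissolved salt,
Initial salt = 45,400,000×11.4 = 517,560,000
After stage 1: salt = 517,560,000 + 8,340,000×33.2 = 794,448,000; volume = 53,740,000 m³; S = 14.783 ppt
After stage 2: salt = 794,448,000 + 15,500,000×0.5 = 802,198,000; volume = 69,240,000 m³
S = 802,198,000 / 69,240,000 = 11.5858 ppt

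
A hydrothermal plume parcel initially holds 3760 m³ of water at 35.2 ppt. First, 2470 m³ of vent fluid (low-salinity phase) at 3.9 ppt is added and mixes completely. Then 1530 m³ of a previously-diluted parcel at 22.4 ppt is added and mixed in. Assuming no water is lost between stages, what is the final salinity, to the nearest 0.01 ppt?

22.71 ppt

Mass of salt is conserved:
Initial salt = 3,760×35.2 = 132,352
After stage 1: salt = 132,352 + 2,470×3.9 = 141,985; volume = 6,230 m³; S = 22.791 ppt
After stage 2: salt = 141,985 + 1,530×22.4 = 176,257; volume = 7,760 m³
S = 176,257 / 7,760 = 22.7135 ppt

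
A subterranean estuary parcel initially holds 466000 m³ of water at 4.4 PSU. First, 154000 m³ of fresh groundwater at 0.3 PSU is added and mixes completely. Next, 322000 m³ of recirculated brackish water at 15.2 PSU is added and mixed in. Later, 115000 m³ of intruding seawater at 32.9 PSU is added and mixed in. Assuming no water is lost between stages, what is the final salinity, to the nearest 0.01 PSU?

10.19 PSU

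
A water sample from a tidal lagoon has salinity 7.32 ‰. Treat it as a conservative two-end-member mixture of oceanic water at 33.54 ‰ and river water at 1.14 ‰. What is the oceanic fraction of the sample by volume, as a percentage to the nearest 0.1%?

19.1%

Let g be the oceanic fraction. Salt balance per unit volume:
g×33.54 + (1−g)×1.14 = 7.32
g = (7.32 − 1.14) / (33.54 − 1.14) = 6.18/32.4 = 0.1907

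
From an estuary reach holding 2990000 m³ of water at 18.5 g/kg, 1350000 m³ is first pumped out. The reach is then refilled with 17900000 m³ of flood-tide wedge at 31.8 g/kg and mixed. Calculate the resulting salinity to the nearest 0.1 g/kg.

Remaining after removal: 1,640,000 m³ at 18.5 g/kg (salt = 30,340,000)
After addition: salt = 30,340,000 + 17,900,000×31.8 = 599,560,000; volume = 19,540,000 m³
S = 599,560,000 / 19,540,000 = 30.6837 g/kg

30.7 g/kg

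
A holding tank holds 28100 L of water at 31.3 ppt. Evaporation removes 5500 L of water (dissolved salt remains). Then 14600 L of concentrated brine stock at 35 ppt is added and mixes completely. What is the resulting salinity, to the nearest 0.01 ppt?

37.38 ppt

After evaporation: salt = 28,100×31.3 = 879,530; volume = 28,100 − 5,500 = 22,600 L
After mixing: salt = 879,530 + 14,600×35 = 1,390,530; volume = 22,600 + 14,600 = 37,200 L
S = 1,390,530 / 37,200 = 37.3798 ppt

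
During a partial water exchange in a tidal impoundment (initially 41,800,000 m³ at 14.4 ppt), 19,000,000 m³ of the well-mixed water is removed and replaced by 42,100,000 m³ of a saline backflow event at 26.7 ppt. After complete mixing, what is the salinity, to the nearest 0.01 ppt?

Remaining after removal: 22,800,000 m³ at 14.4 ppt (salt = 328,320,000)
After addition: salt = 328,320,000 + 42,100,000×26.7 = 1,452,390,000; volume = 64,900,000 m³
S = 1,452,390,000 / 64,900,000 = 22.3789 ppt

22.38 ppt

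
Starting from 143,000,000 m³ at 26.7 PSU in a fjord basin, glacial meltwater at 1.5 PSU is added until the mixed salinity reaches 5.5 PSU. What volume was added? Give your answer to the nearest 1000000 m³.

758000000 m³

Salt balance: 143,000,000×26.7 + V×1.5 = (143,000,000+V)×5.5
3,818,100,000 + 1.5V = 786,500,000 + 5.5V
3,031,600,000 = 4V
V = 757,900,000 m³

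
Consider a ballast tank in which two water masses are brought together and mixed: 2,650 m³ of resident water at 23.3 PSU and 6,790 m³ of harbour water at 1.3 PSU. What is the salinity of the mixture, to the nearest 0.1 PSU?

Salt balance:
salt = 2,650×23.3 + 6,790×1.3 = 61,745 + 8,827 = 70,572
volume = 2,650 + 6,790 = 9,440 m³
S = 70,572 / 9,440 = 7.476 PSU

7.5 PSU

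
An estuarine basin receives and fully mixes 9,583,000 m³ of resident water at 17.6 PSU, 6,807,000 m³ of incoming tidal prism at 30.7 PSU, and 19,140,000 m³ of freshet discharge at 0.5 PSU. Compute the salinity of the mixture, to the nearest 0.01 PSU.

10.90 PSU

Conserving salt mass:
salt = 9,583,000×17.6 + 6,807,000×30.7 + 19,140,000×0.5 = 168,660,800 + 208,974,900 + 9,570,000 = 387,205,700
volume = 9,583,000 + 6,807,000 + 19,140,000 = 35,530,000 m³
S = 387,205,700 / 35,530,000 = 10.898 PSU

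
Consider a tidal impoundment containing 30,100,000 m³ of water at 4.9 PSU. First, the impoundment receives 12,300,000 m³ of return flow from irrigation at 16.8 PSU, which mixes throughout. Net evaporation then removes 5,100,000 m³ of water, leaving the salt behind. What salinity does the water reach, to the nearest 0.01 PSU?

9.49 PSU

After mixing: salt = 30,100,000×4.9 + 12,300,000×16.8 = 354,130,000; volume = 42,400,000 m³
After evaporation: salt unchanged = 354,130,000; volume = 42,400,000 − 5,100,000 = 37,300,000 m³
S = 354,130,000 / 37,300,000 = 9.4941 PSU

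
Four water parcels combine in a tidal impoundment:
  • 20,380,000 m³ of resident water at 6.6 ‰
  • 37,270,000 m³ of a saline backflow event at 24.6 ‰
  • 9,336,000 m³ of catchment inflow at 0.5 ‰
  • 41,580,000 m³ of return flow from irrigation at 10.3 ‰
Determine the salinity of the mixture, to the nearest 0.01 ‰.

13.67 ‰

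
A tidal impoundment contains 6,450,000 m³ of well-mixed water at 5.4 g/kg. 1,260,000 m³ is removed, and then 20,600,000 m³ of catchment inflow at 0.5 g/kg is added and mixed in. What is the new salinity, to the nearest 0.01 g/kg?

1.49 g/kg

Remaining after removal: 5,190,000 m³ at 5.4 g/kg (salt = 28,026,000)
After addition: salt = 28,026,000 + 20,600,000×0.5 = 38,326,000; volume = 25,790,000 m³
S = 38,326,000 / 25,790,000 = 1.4861 g/kg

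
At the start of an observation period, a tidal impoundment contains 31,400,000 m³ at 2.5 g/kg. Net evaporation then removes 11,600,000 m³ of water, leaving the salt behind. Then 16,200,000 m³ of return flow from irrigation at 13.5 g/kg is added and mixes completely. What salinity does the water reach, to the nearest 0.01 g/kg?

8.26 g/kg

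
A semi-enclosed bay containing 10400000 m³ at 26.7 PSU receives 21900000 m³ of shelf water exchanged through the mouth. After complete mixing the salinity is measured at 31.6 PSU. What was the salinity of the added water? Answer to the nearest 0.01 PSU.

Salt balance: 10,400,000×26.7 + 21,900,000×S = 32,300,000×31.6
277,680,000 + 21,900,000·S = 1,020,680,000
S = (1,020,680,000 − 277,680,000) / 21,900,000 = 33.9269 PSU

33.93 PSU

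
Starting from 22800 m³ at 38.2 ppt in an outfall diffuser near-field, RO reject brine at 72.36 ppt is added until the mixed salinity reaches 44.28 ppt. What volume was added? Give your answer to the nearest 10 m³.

Salt balance: 22,800×38.2 + V×72.36 = (22,800+V)×44.28
870,960 + 72.36V = 1,009,584 + 44.28V
138,624 = 28.08V
V = 4,936.75 m³

4940 m³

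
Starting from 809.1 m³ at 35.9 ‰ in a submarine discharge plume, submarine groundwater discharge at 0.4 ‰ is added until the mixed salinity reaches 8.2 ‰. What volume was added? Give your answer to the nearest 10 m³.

2870 m³

Salt balance: 809.1×35.9 + V×0.4 = (809.1+V)×8.2
29,046.69 + 0.4V = 6,634.62 + 8.2V
22,412.07 = 7.8V
V = 2,873.34 m³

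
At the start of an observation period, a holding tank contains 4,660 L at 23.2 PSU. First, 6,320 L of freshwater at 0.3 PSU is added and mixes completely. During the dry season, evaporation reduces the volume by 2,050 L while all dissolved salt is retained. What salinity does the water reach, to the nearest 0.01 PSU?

12.32 PSU

After mixing: salt = 4,660×23.2 + 6,320×0.3 = 110,008; volume = 10,980 L
After evaporation: salt unchanged = 110,008; volume = 10,980 − 2,050 = 8,930 L
S = 110,008 / 8,930 = 12.3189 PSU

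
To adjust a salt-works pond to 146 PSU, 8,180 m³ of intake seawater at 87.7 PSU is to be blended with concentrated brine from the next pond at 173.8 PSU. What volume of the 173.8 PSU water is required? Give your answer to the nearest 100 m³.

Salt balance: 8,180×87.7 + V×173.8 = (8,180+V)×146
717,386 + 173.8V = 1,194,280 + 146V
476,894 = 27.8V
V = 17,154.46 m³

17200 m³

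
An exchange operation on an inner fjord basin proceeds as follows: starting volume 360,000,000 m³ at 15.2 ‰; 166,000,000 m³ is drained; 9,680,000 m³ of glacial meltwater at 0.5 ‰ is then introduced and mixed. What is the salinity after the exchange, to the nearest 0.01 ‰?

Remaining after removal: 194,000,000 m³ at 15.2 ‰ (salt = 2,948,800,000)
After addition: salt = 2,948,800,000 + 9,680,000×0.5 = 2,953,640,000; volume = 203,680,000 m³
S = 2,953,640,000 / 203,680,000 = 14.5014 ‰

14.50 ‰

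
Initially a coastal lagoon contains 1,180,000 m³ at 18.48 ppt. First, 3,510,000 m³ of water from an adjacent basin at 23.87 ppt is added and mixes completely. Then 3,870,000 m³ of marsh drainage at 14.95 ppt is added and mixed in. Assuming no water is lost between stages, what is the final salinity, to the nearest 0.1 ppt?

Salt balance:
Initial salt = 1,180,000×18.48 = 21,806,400
After stage 1: salt = 21,806,400 + 3,510,000×23.87 = 105,590,100; volume = 4,690,000 m³; S = 22.514 ppt
After stage 2: salt = 105,590,100 + 3,870,000×14.95 = 163,446,600; volume = 8,560,000 m³
S = 163,446,600 / 8,560,000 = 19.0942 ppt

19.1 ppt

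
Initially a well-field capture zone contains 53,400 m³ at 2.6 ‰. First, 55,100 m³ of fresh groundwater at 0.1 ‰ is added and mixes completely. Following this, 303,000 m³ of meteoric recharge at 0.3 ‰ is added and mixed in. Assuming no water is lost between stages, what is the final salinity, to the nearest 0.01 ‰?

0.57 ‰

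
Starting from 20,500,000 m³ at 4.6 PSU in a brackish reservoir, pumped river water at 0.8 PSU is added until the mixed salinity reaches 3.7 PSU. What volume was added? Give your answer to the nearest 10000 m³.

Salt balance: 20,500,000×4.6 + V×0.8 = (20,500,000+V)×3.7
94,300,000 + 0.8V = 75,850,000 + 3.7V
18,450,000 = 2.9V
V = 6,362,068.97 m³

6360000 m³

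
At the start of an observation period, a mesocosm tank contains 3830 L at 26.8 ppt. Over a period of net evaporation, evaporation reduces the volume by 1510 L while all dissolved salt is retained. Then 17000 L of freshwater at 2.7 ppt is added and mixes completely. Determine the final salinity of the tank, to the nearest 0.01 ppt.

After evaporation: salt = 3,830×26.8 = 102,644; volume = 3,830 − 1,510 = 2,320 L
After mixing: salt = 102,644 + 17,000×2.7 = 148,544; volume = 2,320 + 17,000 = 19,320 L
S = 148,544 / 19,320 = 7.6886 ppt

7.69 ppt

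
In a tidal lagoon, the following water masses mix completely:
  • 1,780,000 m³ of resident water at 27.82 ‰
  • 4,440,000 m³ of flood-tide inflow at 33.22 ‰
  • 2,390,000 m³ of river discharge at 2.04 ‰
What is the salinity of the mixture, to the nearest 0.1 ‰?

Total salt / total volume:
salt = 1,780,000×27.82 + 4,440,000×33.22 + 2,390,000×2.04 = 49,519,600 + 147,496,800 + 4,875,600 = 201,892,000
volume = 1,780,000 + 4,440,000 + 2,390,000 = 8,610,000 m³
S = 201,892,000 / 8,610,000 = 23.449 ‰

23.4 ‰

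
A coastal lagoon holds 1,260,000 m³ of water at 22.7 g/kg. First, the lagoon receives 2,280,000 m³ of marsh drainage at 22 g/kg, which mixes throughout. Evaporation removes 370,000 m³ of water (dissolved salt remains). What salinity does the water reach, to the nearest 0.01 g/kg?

After mixing: salt = 1,260,000×22.7 + 2,280,000×22 = 78,762,000; volume = 3,540,000 m³
After evaporation: salt unchanged = 78,762,000; volume = 3,540,000 − 370,000 = 3,170,000 m³
S = 78,762,000 / 3,170,000 = 24.8461 g/kg

24.85 g/kg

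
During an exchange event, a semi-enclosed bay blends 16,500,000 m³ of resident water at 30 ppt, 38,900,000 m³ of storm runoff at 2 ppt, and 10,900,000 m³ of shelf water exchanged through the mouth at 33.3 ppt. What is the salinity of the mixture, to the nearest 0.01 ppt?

By conservation of dissolved salt,
salt = 16,500,000×30 + 38,900,000×2 + 10,900,000×33.3 = 495,000,000 + 77,800,000 + 362,970,000 = 935,770,000
volume = 16,500,000 + 38,900,000 + 10,900,000 = 66,300,000 m³
S = 935,770,000 / 66,300,000 = 14.1142 ppt

14.11 ppt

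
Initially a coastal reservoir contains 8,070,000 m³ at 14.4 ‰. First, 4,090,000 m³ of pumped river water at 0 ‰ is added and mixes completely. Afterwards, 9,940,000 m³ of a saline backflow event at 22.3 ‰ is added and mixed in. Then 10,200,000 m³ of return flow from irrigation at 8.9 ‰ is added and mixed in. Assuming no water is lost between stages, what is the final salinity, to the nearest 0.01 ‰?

Conserving salt mass:
Initial salt = 8,070,000×14.4 = 116,208,000
After stage 1: salt = 116,208,000 + 4,090,000×0 = 116,208,000; volume = 12,160,000 m³; S = 9.557 ‰
After stage 2: salt = 116,208,000 + 9,940,000×22.3 = 337,870,000; volume = 22,100,000 m³; S = 15.288 ‰
After stage 3: salt = 337,870,000 + 10,200,000×8.9 = 428,650,000; volume = 32,300,000 m³
S = 428,650,000 / 32,300,000 = 13.2709 ‰

13.27 ‰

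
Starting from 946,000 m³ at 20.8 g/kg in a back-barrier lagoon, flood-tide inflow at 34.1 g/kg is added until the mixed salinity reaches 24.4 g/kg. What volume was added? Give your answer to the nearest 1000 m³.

Salt balance: 946,000×20.8 + V×34.1 = (946,000+V)×24.4
19,676,800 + 34.1V = 23,082,400 + 24.4V
3,405,600 = 9.7V
V = 351,092.78 m³

351000 m³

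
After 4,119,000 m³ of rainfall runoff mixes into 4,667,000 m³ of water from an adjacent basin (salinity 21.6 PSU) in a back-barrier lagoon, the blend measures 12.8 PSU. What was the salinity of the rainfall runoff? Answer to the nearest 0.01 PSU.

2.83 PSU

Salt balance: 4,667,000×21.6 + 4,119,000×S = 8,786,000×12.8
100,807,200 + 4,119,000·S = 112,460,800
S = (112,460,800 − 100,807,200) / 4,119,000 = 2.8292 PSU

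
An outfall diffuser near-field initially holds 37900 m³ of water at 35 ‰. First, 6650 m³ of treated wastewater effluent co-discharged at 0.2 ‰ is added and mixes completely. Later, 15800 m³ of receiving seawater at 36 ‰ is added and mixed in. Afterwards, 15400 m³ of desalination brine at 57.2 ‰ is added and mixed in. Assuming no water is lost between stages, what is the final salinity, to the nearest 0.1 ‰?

Weighted by volume,
Initial salt = 37,900×35 = 1,326,500
After stage 1: salt = 1,326,500 + 6,650×0.2 = 1,327,830; volume = 44,550 m³; S = 29.805 ‰
After stage 2: salt = 1,327,830 + 15,800×36 = 1,896,630; volume = 60,350 m³; S = 31.427 ‰
After stage 3: salt = 1,896,630 + 15,400×57.2 = 2,777,510; volume = 75,750 m³
S = 2,777,510 / 75,750 = 36.6668 ‰

36.7 ‰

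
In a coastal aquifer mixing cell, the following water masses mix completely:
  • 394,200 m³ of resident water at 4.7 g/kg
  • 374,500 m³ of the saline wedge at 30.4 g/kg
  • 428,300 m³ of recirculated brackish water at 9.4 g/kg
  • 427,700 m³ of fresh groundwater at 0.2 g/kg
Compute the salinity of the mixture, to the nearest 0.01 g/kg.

Conserving salt mass:
salt = 394,200×4.7 + 374,500×30.4 + 428,300×9.4 + 427,700×0.2 = 1,852,740 + 11,384,800 + 4,026,020 + 85,540 = 17,349,100
volume = 394,200 + 374,500 + 428,300 + 427,700 = 1,624,700 m³
S = 17,349,100 / 1,624,700 = 10.6783 g/kg

10.68 g/kg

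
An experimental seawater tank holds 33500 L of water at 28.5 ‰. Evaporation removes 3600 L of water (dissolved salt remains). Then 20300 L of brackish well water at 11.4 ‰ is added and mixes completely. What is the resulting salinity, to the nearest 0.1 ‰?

After evaporation: salt = 33,500×28.5 = 954,750; volume = 33,500 − 3,600 = 29,900 L
After mixing: salt = 954,750 + 20,300×11.4 = 1,186,170; volume = 29,900 + 20,300 = 50,200 L
S = 1,186,170 / 50,200 = 23.6289 ‰

23.6 ‰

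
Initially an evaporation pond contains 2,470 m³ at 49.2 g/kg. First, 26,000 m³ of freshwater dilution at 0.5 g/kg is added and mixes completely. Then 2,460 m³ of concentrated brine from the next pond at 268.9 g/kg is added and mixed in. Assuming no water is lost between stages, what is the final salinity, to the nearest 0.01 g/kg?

25.74 g/kg

Mass of salt is conserved:
Initial salt = 2,470×49.2 = 121,524
After stage 1: salt = 121,524 + 26,000×0.5 = 134,524; volume = 28,470 m³; S = 4.725 g/kg
After stage 2: salt = 134,524 + 2,460×268.9 = 796,018; volume = 30,930 m³
S = 796,018 / 30,930 = 25.7361 g/kg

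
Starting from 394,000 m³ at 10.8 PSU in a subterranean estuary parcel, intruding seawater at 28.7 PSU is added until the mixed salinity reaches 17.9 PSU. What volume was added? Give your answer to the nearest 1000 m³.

259000 m³

Salt balance: 394,000×10.8 + V×28.7 = (394,000+V)×17.9
4,255,200 + 28.7V = 7,052,600 + 17.9V
2,797,400 = 10.8V
V = 259,018.52 m³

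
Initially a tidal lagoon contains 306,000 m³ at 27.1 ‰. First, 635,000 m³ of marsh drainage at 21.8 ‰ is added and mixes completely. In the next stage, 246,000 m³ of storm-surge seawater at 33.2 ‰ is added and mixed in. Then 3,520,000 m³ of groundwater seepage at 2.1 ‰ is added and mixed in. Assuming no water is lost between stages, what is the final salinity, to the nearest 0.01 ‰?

8.01 ‰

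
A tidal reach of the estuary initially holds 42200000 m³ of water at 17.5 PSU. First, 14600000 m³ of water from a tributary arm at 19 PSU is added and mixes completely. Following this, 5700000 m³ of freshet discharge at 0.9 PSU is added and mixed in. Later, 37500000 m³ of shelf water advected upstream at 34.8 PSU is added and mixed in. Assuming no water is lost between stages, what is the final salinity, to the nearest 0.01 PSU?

23.26 PSU

Weighted by volume,
Initial salt = 42,200,000×17.5 = 738,500,000
After stage 1: salt = 738,500,000 + 14,600,000×19 = 1,015,900,000; volume = 56,800,000 m³; S = 17.886 PSU
After stage 2: salt = 1,015,900,000 + 5,700,000×0.9 = 1,021,030,000; volume = 62,500,000 m³; S = 16.336 PSU
After stage 3: salt = 1,021,030,000 + 37,500,000×34.8 = 2,326,030,000; volume = 100,000,000 m³
S = 2,326,030,000 / 100,000,000 = 23.2603 PSU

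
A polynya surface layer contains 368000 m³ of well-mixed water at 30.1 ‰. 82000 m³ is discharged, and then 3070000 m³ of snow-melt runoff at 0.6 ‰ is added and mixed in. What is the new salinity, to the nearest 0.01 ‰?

3.11 ‰

Remaining after removal: 286,000 m³ at 30.1 ‰ (salt = 8,608,600)
After addition: salt = 8,608,600 + 3,070,000×0.6 = 10,450,600; volume = 3,356,000 m³
S = 10,450,600 / 3,356,000 = 3.114 ‰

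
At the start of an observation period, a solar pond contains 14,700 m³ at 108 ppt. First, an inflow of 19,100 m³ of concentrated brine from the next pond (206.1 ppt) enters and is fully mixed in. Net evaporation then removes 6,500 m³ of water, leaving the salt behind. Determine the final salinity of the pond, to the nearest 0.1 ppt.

After mixing: salt = 14,700×108 + 19,100×206.1 = 5,524,110; volume = 33,800 m³
After evaporation: salt unchanged = 5,524,110; volume = 33,800 − 6,500 = 27,300 m³
S = 5,524,110 / 27,300 = 202.3484 ppt

202.3 ppt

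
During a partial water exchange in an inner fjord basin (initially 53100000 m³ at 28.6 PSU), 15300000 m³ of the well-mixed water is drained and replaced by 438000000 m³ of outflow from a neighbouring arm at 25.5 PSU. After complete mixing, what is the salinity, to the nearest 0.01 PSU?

25.75 PSU

Remaining after removal: 37,800,000 m³ at 28.6 PSU (salt = 1,081,080,000)
After addition: salt = 1,081,080,000 + 438,000,000×25.5 = 12,250,080,000; volume = 475,800,000 m³
S = 12,250,080,000 / 475,800,000 = 25.7463 PSU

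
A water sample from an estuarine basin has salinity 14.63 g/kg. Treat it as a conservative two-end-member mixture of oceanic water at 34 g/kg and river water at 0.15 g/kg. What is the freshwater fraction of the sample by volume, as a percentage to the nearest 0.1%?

Let f be the freshwater fraction. Salt balance per unit volume:
f×0.15 + (1−f)×34 = 14.63
f = (34 − 14.63) / (34 − 0.15) = 19.37/33.85 = 0.5722

57.2%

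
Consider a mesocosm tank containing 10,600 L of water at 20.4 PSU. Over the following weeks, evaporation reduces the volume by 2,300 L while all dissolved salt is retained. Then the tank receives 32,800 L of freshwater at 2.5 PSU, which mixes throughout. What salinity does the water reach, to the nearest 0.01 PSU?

After evaporation: salt = 10,600×20.4 = 216,240; volume = 10,600 − 2,300 = 8,300 L
After mixing: salt = 216,240 + 32,800×2.5 = 298,240; volume = 8,300 + 32,800 = 41,100 L
S = 298,240 / 41,100 = 7.2564 PSU

7.26 PSU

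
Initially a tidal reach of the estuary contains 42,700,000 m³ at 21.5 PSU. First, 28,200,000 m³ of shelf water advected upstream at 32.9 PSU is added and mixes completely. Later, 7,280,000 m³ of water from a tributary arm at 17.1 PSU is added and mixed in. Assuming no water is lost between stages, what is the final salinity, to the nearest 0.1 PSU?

Conserving salt mass:
Initial salt = 42,700,000×21.5 = 918,050,000
After stage 1: salt = 918,050,000 + 28,200,000×32.9 = 1,845,830,000; volume = 70,900,000 m³; S = 26.034 PSU
After stage 2: salt = 1,845,830,000 + 7,280,000×17.1 = 1,970,318,000; volume = 78,180,000 m³
S = 1,970,318,000 / 78,180,000 = 25.2023 PSU

25.2 PSU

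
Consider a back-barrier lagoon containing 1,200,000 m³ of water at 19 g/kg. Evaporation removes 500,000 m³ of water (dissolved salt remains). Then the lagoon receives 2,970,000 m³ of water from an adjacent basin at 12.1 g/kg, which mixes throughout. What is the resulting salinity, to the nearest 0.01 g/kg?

16.00 g/kg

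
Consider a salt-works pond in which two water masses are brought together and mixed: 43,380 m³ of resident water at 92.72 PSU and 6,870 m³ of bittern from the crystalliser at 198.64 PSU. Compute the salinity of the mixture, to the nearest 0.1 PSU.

By conservation of dissolved salt,
salt = 43,380×92.72 + 6,870×198.64 = 4,022,193.6 + 1,364,656.8 = 5,386,850.4
volume = 43,380 + 6,870 = 50,250 m³
S = 5,386,850.4 / 50,250 = 107.201 PSU

107.2 PSU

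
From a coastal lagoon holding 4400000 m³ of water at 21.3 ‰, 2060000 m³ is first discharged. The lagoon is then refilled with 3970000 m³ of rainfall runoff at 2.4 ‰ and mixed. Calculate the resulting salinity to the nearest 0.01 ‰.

9.41 ‰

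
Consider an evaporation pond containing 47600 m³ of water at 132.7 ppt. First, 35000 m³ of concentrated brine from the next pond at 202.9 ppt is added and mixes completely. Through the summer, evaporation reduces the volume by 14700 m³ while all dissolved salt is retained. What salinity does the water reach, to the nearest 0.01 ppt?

After mixing: salt = 47,600×132.7 + 35,000×202.9 = 13,418,020; volume = 82,600 m³
After evaporation: salt unchanged = 13,418,020; volume = 82,600 − 14,700 = 67,900 m³
S = 13,418,020 / 67,900 = 197.6144 ppt

197.61 ppt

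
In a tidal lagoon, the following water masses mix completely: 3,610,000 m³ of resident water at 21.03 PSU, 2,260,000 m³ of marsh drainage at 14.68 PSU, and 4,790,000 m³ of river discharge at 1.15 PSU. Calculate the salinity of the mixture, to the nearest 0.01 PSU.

10.75 PSU

Mass of salt is conserved:
salt = 3,610,000×21.03 + 2,260,000×14.68 + 4,790,000×1.15 = 75,918,300 + 33,176,800 + 5,508,500 = 114,603,600
volume = 3,610,000 + 2,260,000 + 4,790,000 = 10,660,000 m³
S = 114,603,600 / 10,660,000 = 10.7508 PSU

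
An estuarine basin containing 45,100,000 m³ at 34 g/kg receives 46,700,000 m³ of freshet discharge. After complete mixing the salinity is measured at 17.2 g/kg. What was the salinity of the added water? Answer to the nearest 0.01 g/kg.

0.98 g/kg

Salt balance: 45,100,000×34 + 46,700,000×S = 91,800,000×17.2
1,533,400,000 + 46,700,000·S = 1,578,960,000
S = (1,578,960,000 − 1,533,400,000) / 46,700,000 = 0.9756 g/kg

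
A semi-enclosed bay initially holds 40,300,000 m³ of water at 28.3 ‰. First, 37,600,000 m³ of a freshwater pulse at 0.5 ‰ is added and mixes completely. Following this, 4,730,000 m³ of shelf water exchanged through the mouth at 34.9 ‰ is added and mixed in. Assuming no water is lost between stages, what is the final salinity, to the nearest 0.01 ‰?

16.03 ‰

Conserving salt mass:
Initial salt = 40,300,000×28.3 = 1,140,490,000
After stage 1: salt = 1,140,490,000 + 37,600,000×0.5 = 1,159,290,000; volume = 77,900,000 m³; S = 14.882 ‰
After stage 2: salt = 1,159,290,000 + 4,730,000×34.9 = 1,324,367,000; volume = 82,630,000 m³
S = 1,324,367,000 / 82,630,000 = 16.0277 ‰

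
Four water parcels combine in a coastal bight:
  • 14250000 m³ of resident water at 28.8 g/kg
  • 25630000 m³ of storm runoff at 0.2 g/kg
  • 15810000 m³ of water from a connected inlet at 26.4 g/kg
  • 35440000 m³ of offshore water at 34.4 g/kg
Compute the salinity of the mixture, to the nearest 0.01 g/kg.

22.52 g/kg

Weighted by volume,
salt = 14,250,000×28.8 + 25,630,000×0.2 + 15,810,000×26.4 + 35,440,000×34.4 = 410,400,000 + 5,126,000 + 417,384,000 + 1,219,136,000 = 2,052,046,000
volume = 14,250,000 + 25,630,000 + 15,810,000 + 35,440,000 = 91,130,000 m³
S = 2,052,046,000 / 91,130,000 = 22.5178 g/kg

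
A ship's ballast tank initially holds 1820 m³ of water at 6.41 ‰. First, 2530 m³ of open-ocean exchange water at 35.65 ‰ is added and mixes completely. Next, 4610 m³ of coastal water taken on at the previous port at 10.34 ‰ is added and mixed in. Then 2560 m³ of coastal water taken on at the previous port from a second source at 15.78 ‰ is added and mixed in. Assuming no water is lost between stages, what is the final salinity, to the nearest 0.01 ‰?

16.49 ‰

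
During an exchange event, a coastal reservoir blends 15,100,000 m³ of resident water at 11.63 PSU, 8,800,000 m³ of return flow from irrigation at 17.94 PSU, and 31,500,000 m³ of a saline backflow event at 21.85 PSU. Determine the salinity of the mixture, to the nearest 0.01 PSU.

18.44 PSU

By conservation of dissolved salt,
salt = 15,100,000×11.63 + 8,800,000×17.94 + 31,500,000×21.85 = 175,613,000 + 157,872,000 + 688,275,000 = 1,021,760,000
volume = 15,100,000 + 8,800,000 + 31,500,000 = 55,400,000 m³
S = 1,021,760,000 / 55,400,000 = 18.4433 PSU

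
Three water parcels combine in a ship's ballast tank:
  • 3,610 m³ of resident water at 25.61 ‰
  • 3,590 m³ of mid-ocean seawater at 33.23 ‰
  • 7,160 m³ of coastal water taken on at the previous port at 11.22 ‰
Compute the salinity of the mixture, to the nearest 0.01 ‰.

20.34 ‰

Weighted by volume,
salt = 3,610×25.61 + 3,590×33.23 + 7,160×11.22 = 92,452.1 + 119,295.7 + 80,335.2 = 292,083
volume = 3,610 + 3,590 + 7,160 = 14,360 m³
S = 292,083 / 14,360 = 20.34 ‰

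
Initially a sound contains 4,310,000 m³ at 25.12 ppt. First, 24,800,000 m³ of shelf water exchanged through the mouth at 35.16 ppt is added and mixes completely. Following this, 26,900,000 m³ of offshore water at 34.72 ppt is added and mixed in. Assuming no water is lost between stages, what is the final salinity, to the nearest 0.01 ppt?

34.18 ppt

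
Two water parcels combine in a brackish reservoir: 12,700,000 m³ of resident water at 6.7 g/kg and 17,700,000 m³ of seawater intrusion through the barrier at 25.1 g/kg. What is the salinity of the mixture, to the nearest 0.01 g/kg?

Weighted by volume,
salt = 12,700,000×6.7 + 17,700,000×25.1 = 85,090,000 + 444,270,000 = 529,360,000
volume = 12,700,000 + 17,700,000 = 30,400,000 m³
S = 529,360,000 / 30,400,000 = 17.4132 g/kg

17.41 g/kg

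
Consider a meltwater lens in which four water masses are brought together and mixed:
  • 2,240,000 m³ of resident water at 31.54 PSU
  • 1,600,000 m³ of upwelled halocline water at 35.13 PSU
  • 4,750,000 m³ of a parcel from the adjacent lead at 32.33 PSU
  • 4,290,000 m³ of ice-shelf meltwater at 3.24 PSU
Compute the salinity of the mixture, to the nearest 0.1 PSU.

22.9 PSU

Total salt / total volume:
salt = 2,240,000×31.54 + 1,600,000×35.13 + 4,750,000×32.33 + 4,290,000×3.24 = 70,649,600 + 56,208,000 + 153,567,500 + 13,899,600 = 294,324,700
volume = 2,240,000 + 1,600,000 + 4,750,000 + 4,290,000 = 12,880,000 m³
S = 294,324,700 / 12,880,000 = 22.851 PSU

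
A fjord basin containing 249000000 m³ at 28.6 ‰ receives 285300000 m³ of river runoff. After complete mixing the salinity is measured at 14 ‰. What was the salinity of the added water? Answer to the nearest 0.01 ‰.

Salt balance: 249,000,000×28.6 + 285,300,000×S = 534,300,000×14
7,121,400,000 + 285,300,000·S = 7,480,200,000
S = (7,480,200,000 − 7,121,400,000) / 285,300,000 = 1.2576 ‰

1.26 ‰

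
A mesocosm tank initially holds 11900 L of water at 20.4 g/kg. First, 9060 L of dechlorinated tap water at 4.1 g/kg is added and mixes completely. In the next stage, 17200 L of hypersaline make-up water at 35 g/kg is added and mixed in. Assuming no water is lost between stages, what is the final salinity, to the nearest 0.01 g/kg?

Weighted by volume,
Initial salt = 11,900×20.4 = 242,760
After stage 1: salt = 242,760 + 9,060×4.1 = 279,906; volume = 20,960 L; S = 13.354 g/kg
After stage 2: salt = 279,906 + 17,200×35 = 881,906; volume = 38,160 L
S = 881,906 / 38,160 = 23.1107 g/kg

23.11 g/kg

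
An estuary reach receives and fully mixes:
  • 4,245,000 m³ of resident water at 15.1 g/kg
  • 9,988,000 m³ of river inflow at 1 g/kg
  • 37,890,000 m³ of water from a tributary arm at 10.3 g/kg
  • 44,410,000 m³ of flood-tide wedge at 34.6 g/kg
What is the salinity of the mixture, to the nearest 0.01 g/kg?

20.73 g/kg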